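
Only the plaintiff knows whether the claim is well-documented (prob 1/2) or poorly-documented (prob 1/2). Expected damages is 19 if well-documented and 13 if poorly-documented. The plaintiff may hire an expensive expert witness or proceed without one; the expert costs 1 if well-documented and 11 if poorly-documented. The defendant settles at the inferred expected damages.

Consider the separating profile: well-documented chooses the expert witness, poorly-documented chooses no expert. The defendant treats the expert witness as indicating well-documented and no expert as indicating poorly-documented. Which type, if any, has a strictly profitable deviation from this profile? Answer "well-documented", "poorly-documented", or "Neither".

Neither

The expert witness pays 19; no expert pays 13.
well-documented: assigned the expert witness, nets 19 − 1 = 18; deviating to no expert nets 13.
poorly-documented: assigned no expert, nets 13; deviating to the expert witness nets 19 − 11 = 8.
Both types strictly prefer their assigned action; no profitable deviation.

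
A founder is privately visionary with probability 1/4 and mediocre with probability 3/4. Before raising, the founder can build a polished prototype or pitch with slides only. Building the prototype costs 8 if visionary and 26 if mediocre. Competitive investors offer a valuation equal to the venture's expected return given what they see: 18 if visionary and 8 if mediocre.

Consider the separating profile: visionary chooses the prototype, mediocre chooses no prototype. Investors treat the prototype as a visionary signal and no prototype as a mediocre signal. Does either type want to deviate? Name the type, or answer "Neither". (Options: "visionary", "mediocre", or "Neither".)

The prototype pays 18; no prototype pays 8.
visionary: assigned the prototype, nets 18 − 8 = 10; deviating to no prototype nets 8.
mediocre: assigned no prototype, nets 8; deviating to the prototype nets 18 − 26 = -8.
Both types strictly prefer their assigned action; no profitable deviation.

Neither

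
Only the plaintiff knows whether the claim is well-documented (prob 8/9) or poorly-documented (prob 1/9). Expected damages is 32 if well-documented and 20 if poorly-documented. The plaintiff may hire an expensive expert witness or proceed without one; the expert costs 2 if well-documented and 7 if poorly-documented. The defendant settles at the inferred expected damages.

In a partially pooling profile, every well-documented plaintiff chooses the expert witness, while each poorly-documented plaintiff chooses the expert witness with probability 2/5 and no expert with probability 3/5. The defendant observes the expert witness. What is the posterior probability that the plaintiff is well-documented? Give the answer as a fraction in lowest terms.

20/21

P(the expert witness) = (8/9)·1 + (1/9)·(2/5) = 14/15.
By Bayes' rule, P(well-documented | the expert witness) = (8/9) / (14/15) = 20/21.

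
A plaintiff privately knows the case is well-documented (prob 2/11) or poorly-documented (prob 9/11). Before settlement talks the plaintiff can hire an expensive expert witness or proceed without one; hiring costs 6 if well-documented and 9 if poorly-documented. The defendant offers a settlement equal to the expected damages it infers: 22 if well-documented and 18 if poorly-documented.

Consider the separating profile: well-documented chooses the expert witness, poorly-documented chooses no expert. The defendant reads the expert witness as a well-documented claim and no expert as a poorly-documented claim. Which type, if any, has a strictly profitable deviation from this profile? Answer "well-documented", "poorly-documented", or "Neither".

well-documented

The expert witness pays 22; no expert pays 18.
well-documented: assigned the expert witness, nets 22 − 6 = 16; deviating to no expert nets 18.
poorly-documented: assigned no expert, nets 18; deviating to the expert witness nets 22 − 9 = 13.
The well-documented type gains 2 by deviating.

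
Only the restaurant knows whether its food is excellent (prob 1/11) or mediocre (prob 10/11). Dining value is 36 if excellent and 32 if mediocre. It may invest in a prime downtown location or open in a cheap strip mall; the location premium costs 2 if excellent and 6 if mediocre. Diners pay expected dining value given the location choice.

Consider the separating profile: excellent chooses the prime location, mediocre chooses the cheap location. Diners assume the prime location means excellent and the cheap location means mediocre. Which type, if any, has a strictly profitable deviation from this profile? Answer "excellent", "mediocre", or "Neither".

The prime location pays 36; the cheap location pays 32.
excellent: assigned the prime location, nets 36 − 2 = 34; deviating to the cheap location nets 32.
mediocre: assigned the cheap location, nets 32; deviating to the prime location nets 36 − 6 = 30.
Both types strictly prefer their assigned action; no profitable deviation.

Neither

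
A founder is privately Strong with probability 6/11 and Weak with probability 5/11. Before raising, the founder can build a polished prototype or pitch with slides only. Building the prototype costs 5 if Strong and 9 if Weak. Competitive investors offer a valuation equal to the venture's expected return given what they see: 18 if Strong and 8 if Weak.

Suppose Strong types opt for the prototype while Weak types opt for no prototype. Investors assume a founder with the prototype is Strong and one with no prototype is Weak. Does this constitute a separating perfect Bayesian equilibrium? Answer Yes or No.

Under these beliefs, the prototype earns valuation 18 and no prototype earns valuation 8.
Strong: the prototype nets 18 − 5 = 13; no prototype nets 8. Strong prefers the prototype.
Weak: the prototype nets 18 − 9 = 9; no prototype nets 8. Weak would deviate to the prototype.
Weak has a profitable deviation, so the profile is not an equilibrium.

No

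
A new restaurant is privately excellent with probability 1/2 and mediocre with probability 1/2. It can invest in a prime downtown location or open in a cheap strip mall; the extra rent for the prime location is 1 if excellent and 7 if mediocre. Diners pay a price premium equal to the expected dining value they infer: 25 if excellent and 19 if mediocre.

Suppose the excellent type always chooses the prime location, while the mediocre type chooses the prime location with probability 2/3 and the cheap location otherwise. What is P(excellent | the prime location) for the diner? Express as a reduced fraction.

3/5

P(the prime location) = (1/2)·1 + (1/2)·(2/3) = 5/6.
By Bayes' rule, P(excellent | the prime location) = (1/2) / (5/6) = 3/5.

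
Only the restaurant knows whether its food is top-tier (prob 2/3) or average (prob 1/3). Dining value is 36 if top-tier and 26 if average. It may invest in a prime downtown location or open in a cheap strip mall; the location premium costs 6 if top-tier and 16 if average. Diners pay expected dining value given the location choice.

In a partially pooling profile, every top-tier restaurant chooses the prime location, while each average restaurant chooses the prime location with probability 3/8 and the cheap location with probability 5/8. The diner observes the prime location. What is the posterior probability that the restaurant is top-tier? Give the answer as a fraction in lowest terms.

16/19

P(the prime location) = (2/3)·1 + (1/3)·(3/8) = 19/24.
By Bayes' rule, P(top-tier | the prime location) = (2/3) / (19/24) = 16/19.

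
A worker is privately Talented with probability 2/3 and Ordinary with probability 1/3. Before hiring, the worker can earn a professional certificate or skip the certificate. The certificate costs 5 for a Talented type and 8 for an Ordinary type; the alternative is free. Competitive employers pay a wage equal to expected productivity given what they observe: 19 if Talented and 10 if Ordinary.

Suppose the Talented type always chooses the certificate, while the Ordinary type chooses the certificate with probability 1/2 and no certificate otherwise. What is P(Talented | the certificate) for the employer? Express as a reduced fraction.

P(the certificate) = (2/3)·1 + (1/3)·(1/2) = 5/6.
By Bayes' rule, P(Talented | the certificate) = (2/3) / (5/6) = 4/5.

4/5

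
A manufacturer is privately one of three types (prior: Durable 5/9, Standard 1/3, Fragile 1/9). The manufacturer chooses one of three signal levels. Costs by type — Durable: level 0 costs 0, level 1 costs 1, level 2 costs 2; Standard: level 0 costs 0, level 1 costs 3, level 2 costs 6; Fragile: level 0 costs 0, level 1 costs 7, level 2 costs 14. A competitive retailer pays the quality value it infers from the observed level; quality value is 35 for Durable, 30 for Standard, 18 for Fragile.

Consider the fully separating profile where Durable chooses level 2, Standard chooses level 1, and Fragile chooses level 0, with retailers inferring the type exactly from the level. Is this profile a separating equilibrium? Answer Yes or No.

Separating prices: level 2 → 35, level 1 → 30, level 0 → 18.
Durable (assigned level 2): level 0: 18 − 0 = 18; level 1: 30 − 1 = 29; level 2: 35 − 2 = 33. Durable stays.
Standard (assigned level 1): level 0: 18 − 0 = 18; level 1: 30 − 3 = 27; level 2: 35 − 6 = 29. Standard prefers level 2.
Fragile (assigned level 0): level 0: 18 − 0 = 18; level 1: 30 − 7 = 23; level 2: 35 − 14 = 21. Fragile prefers level 1.
At least one type deviates; the separating profile fails.

No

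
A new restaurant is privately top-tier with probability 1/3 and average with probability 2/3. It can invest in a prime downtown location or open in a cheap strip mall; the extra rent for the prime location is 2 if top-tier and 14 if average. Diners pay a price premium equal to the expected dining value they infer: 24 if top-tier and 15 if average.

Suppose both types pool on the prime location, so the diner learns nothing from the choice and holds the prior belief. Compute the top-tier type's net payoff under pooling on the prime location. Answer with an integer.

Pooled price premium = 1/3·24 + 2/3·15 = 18.
top-tier pays cost 2 for the prime location, so net payoff = 18 − 2 = 16.

16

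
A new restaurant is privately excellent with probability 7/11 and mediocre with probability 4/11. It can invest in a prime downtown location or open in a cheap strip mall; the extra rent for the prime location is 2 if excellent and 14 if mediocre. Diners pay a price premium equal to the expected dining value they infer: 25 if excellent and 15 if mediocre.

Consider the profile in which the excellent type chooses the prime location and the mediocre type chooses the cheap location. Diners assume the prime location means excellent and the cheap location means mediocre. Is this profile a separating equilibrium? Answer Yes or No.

Yes

Under these beliefs, the prime location earns price premium 25 and the cheap location earns price premium 15.
excellent: the prime location nets 25 − 2 = 23; the cheap location nets 15. excellent prefers the prime location.
mediocre: the prime location nets 25 − 14 = 11; the cheap location nets 15. mediocre prefers the cheap location.
Neither type deviates, so the separating profile is an equilibrium.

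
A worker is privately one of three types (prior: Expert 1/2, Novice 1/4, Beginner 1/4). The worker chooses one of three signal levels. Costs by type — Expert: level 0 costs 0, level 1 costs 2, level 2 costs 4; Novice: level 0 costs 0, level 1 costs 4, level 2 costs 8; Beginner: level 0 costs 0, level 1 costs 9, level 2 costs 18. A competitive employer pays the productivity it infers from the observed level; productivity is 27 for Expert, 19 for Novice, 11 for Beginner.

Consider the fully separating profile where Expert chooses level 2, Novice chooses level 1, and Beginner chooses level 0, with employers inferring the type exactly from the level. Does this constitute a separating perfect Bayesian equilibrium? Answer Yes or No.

No

Separating wages: level 2 → 27, level 1 → 19, level 0 → 11.
Expert (assigned level 2): level 0: 11 − 0 = 11; level 1: 19 − 2 = 17; level 2: 27 − 4 = 23. Expert stays.
Novice (assigned level 1): level 0: 11 − 0 = 11; level 1: 19 − 4 = 15; level 2: 27 − 8 = 19. Novice prefers level 2.
Beginner (assigned level 0): level 0: 11 − 0 = 11; level 1: 19 − 9 = 10; level 2: 27 − 18 = 9. Beginner stays.
At least one type deviates; the separating profile fails.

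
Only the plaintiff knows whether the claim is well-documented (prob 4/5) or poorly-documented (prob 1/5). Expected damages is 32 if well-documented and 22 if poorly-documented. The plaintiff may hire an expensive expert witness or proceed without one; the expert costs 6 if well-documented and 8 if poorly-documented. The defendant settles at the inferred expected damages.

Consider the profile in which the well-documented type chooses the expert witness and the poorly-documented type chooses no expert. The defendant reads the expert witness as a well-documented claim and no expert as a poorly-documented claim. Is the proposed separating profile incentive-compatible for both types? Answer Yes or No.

Under these beliefs, the expert witness earns settlement 32 and no expert earns settlement 22.
well-documented: the expert witness nets 32 − 6 = 26; no expert nets 22. well-documented prefers the expert witness.
poorly-documented: the expert witness nets 32 − 8 = 24; no expert nets 22. poorly-documented would deviate to the expert witness.
poorly-documented has a profitable deviation, so the profile is not an equilibrium.

No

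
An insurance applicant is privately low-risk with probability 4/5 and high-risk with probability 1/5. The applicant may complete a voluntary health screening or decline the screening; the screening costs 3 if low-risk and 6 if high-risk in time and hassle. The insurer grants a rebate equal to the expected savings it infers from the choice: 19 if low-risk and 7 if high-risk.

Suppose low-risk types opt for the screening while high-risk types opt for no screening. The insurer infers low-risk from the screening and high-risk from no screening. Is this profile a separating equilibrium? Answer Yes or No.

No

Under these beliefs, the screening earns rebate 19 and no screening earns rebate 7.
low-risk: the screening nets 19 − 3 = 16; no screening nets 7. low-risk prefers the screening.
high-risk: the screening nets 19 − 6 = 13; no screening nets 7. high-risk would deviate to the screening.
high-risk has a profitable deviation, so the profile is not an equilibrium.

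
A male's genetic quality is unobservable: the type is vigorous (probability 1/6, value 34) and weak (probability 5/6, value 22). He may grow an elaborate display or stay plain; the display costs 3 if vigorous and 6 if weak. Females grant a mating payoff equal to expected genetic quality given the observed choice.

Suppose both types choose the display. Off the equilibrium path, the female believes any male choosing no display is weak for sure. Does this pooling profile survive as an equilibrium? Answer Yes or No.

No

On path, the female holds the prior and pays 1/6·34 + 5/6·22 = 24. Off path (no display), believing weak, it pays 22.
vigorous: the display nets 24 − 3 = 21; no display nets 22. vigorous would deviate.
weak: the display nets 24 − 6 = 18; no display nets 22. weak would deviate.
A type deviates, so pooling fails.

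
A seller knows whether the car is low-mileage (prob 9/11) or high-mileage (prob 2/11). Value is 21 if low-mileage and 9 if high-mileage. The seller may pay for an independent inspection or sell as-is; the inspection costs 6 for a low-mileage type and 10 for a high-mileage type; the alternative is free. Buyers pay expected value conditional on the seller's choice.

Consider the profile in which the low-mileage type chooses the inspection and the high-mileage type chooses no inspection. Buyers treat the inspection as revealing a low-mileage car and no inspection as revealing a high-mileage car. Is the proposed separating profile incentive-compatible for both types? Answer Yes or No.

Under these beliefs, the inspection earns price 21 and no inspection earns price 9.
low-mileage: the inspection nets 21 − 6 = 15; no inspection nets 9. low-mileage prefers the inspection.
high-mileage: the inspection nets 21 − 10 = 11; no inspection nets 9. high-mileage would deviate to the inspection.
high-mileage has a profitable deviation, so the profile is not an equilibrium.

No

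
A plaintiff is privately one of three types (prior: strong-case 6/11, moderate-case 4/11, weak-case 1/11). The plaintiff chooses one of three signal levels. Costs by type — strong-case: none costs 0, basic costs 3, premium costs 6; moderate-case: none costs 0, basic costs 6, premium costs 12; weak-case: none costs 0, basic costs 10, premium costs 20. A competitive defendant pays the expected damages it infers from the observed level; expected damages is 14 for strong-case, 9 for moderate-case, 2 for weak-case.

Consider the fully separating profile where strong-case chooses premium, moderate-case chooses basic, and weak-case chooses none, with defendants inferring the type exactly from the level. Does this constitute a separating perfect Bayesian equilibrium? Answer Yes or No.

Separating settlements: premium → 14, basic → 9, none → 2.
strong-case (assigned premium): none: 2 − 0 = 2; basic: 9 − 3 = 6; premium: 14 − 6 = 8. strong-case stays.
moderate-case (assigned basic): none: 2 − 0 = 2; basic: 9 − 6 = 3; premium: 14 − 12 = 2. moderate-case stays.
weak-case (assigned none): none: 2 − 0 = 2; basic: 9 − 10 = -1; premium: 14 − 20 = -6. weak-case stays.
Every type prefers its assigned level; separation holds.

Yes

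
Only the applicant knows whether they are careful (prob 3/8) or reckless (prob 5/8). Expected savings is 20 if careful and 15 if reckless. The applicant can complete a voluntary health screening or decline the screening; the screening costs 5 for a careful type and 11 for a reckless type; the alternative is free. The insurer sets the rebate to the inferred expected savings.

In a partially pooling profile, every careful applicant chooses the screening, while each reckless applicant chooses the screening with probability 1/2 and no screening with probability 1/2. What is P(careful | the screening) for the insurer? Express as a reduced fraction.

P(the screening) = (3/8)·1 + (5/8)·(1/2) = 11/16.
By Bayes' rule, P(careful | the screening) = (3/8) / (11/16) = 6/11.

6/11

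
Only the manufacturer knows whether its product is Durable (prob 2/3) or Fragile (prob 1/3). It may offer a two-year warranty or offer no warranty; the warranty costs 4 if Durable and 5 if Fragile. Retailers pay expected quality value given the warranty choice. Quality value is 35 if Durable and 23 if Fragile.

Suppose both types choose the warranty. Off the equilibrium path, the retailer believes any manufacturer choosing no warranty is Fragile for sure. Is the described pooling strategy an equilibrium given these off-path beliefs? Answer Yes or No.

Yes

On path, the retailer holds the prior and pays 2/3·35 + 1/3·23 = 31. Off path (no warranty), believing Fragile, it pays 23.
Durable: the warranty nets 31 − 4 = 27; no warranty nets 23. Durable stays.
Fragile: the warranty nets 31 − 5 = 26; no warranty nets 23. Fragile stays.
No type deviates, so pooling is sustained.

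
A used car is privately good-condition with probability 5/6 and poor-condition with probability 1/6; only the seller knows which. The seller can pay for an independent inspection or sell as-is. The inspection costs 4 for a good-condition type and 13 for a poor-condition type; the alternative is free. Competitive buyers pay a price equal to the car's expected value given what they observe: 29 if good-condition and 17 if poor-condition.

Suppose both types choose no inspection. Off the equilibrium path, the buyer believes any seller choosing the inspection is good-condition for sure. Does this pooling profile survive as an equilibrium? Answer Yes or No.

Yes

On path, the buyer holds the prior and pays 5/6·29 + 1/6·17 = 27. Off path (the inspection), believing good-condition, it pays 29.
good-condition: no inspection nets 27; the inspection nets 29 − 4 = 25. good-condition stays.
poor-condition: no inspection nets 27; the inspection nets 29 − 13 = 16. poor-condition stays.
No type deviates, so pooling is sustained.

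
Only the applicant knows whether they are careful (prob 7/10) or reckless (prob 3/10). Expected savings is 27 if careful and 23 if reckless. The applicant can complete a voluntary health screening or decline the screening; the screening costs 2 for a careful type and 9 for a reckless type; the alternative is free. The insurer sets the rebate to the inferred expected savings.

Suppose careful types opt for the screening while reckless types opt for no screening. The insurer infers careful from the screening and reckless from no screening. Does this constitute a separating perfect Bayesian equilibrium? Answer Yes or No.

Yes

Under these beliefs, the screening earns rebate 27 and no screening earns rebate 23.
careful: the screening nets 27 − 2 = 25; no screening nets 23. careful prefers the screening.
reckless: the screening nets 27 − 9 = 18; no screening nets 23. reckless prefers no screening.
Neither type deviates, so the separating profile is an equilibrium.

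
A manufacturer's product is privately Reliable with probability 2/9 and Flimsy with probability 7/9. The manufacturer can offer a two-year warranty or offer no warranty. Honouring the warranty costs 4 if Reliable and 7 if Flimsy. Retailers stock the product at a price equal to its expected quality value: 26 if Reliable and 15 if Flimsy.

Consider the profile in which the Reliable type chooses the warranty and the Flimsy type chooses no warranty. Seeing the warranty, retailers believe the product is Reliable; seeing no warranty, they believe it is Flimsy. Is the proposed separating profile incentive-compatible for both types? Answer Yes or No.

Under these beliefs, the warranty earns price 26 and no warranty earns price 15.
Reliable: the warranty nets 26 − 4 = 22; no warranty nets 15. Reliable prefers the warranty.
Flimsy: the warranty nets 26 − 7 = 19; no warranty nets 15. Flimsy would deviate to the warranty.
Flimsy has a profitable deviation, so the profile is not an equilibrium.

No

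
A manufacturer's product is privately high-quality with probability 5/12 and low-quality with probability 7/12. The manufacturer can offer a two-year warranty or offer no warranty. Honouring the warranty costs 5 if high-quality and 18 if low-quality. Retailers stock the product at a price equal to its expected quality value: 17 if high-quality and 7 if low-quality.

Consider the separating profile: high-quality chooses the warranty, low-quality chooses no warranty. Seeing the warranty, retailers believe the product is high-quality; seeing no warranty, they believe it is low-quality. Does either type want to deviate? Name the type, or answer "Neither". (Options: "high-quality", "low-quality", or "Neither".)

The warranty pays 17; no warranty pays 7.
high-quality: assigned the warranty, nets 17 − 5 = 12; deviating to no warranty nets 7.
low-quality: assigned no warranty, nets 7; deviating to the warranty nets 17 − 18 = -1.
Both types strictly prefer their assigned action; no profitable deviation.

Neither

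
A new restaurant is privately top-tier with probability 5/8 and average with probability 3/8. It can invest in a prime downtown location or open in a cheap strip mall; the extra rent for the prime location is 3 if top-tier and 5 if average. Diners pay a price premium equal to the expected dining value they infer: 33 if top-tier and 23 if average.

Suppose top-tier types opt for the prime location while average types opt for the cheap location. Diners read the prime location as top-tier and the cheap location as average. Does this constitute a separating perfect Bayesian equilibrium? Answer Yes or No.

Under these beliefs, the prime location earns price premium 33 and the cheap location earns price premium 23.
top-tier: the prime location nets 33 − 3 = 30; the cheap location nets 23. top-tier prefers the prime location.
average: the prime location nets 33 − 5 = 28; the cheap location nets 23. average would deviate to the prime location.
average has a profitable deviation, so the profile is not an equilibrium.

No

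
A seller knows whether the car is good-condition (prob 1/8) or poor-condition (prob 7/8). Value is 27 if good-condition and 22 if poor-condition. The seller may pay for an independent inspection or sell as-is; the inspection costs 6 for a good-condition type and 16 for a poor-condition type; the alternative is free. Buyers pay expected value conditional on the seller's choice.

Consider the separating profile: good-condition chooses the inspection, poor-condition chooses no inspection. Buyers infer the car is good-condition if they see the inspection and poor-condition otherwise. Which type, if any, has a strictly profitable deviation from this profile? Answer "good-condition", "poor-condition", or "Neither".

good-condition

The inspection pays 27; no inspection pays 22.
good-condition: assigned the inspection, nets 27 − 6 = 21; deviating to no inspection nets 22.
poor-condition: assigned no inspection, nets 22; deviating to the inspection nets 27 − 16 = 11.
The good-condition type gains 1 by deviating.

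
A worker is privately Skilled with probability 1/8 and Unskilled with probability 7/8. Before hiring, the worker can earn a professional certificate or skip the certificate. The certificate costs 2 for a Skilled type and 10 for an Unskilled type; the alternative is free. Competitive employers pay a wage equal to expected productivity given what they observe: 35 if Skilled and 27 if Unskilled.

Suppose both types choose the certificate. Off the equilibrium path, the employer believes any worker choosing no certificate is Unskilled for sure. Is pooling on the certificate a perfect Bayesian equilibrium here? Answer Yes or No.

On path, the employer holds the prior and pays 1/8·35 + 7/8·27 = 28. Off path (no certificate), believing Unskilled, it pays 27.
Skilled: the certificate nets 28 − 2 = 26; no certificate nets 27. Skilled would deviate.
Unskilled: the certificate nets 28 − 10 = 18; no certificate nets 27. Unskilled would deviate.
A type deviates, so pooling fails.

No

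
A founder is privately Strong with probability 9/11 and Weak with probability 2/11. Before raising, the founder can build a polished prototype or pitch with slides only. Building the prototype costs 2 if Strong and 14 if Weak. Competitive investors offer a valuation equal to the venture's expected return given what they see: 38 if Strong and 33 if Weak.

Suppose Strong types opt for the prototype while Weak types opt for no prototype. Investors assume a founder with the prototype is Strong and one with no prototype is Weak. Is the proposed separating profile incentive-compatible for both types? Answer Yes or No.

Under these beliefs, the prototype earns valuation 38 and no prototype earns valuation 33.
Strong: the prototype nets 38 − 2 = 36; no prototype nets 33. Strong prefers the prototype.
Weak: the prototype nets 38 − 14 = 24; no prototype nets 33. Weak prefers no prototype.
Neither type deviates, so the separating profile is an equilibrium.

Yes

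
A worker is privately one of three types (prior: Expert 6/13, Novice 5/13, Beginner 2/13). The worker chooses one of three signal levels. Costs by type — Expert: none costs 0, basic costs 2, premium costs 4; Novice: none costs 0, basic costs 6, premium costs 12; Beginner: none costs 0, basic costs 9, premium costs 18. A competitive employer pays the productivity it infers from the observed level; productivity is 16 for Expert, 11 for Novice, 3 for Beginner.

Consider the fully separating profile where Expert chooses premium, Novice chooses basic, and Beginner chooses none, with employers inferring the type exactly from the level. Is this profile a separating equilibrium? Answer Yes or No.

Separating wages: premium → 16, basic → 11, none → 3.
Expert (assigned premium): none: 3 − 0 = 3; basic: 11 − 2 = 9; premium: 16 − 4 = 12. Expert stays.
Novice (assigned basic): none: 3 − 0 = 3; basic: 11 − 6 = 5; premium: 16 − 12 = 4. Novice stays.
Beginner (assigned none): none: 3 − 0 = 3; basic: 11 − 9 = 2; premium: 16 − 18 = -2. Beginner stays.
Every type prefers its assigned level; separation holds.

Yes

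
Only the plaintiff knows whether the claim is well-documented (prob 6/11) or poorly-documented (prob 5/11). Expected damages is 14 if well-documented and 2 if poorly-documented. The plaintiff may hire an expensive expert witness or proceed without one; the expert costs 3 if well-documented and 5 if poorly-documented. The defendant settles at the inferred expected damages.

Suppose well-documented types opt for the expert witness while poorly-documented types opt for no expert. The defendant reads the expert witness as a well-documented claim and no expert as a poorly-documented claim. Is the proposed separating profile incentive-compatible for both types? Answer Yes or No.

No

Under these beliefs, the expert witness earns settlement 14 and no expert earns settlement 2.
well-documented: the expert witness nets 14 − 3 = 11; no expert nets 2. well-documented prefers the expert witness.
poorly-documented: the expert witness nets 14 − 5 = 9; no expert nets 2. poorly-documented would deviate to the expert witness.
poorly-documented has a profitable deviation, so the profile is not an equilibrium.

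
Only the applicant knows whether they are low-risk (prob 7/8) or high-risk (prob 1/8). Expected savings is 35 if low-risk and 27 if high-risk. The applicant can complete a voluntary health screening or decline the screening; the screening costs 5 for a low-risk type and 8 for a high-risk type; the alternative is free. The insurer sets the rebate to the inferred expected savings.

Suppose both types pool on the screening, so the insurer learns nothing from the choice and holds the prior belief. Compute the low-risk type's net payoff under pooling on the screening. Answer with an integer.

Pooled rebate = 7/8·35 + 1/8·27 = 34.
low-risk pays cost 5 for the screening, so net payoff = 34 − 5 = 29.

29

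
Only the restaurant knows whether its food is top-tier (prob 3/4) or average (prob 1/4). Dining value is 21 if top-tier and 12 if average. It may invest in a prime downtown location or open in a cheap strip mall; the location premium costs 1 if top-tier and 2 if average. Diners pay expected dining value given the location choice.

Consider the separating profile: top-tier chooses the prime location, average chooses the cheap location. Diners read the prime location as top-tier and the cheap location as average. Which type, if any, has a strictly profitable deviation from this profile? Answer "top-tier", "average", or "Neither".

The prime location pays 21; the cheap location pays 12.
top-tier: assigned the prime location, nets 21 − 1 = 20; deviating to the cheap location nets 12.
average: assigned the cheap location, nets 12; deviating to the prime location nets 21 − 2 = 19.
The average type gains 7 by deviating.

average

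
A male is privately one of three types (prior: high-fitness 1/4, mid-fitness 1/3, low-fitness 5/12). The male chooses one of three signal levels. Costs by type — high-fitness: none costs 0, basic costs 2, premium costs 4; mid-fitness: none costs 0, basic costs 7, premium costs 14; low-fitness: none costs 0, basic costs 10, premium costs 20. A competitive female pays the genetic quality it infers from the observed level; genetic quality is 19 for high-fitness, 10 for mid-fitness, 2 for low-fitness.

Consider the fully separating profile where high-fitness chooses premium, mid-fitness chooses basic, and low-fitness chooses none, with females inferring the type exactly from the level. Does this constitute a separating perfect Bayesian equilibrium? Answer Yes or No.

Separating mating payoffs: premium → 19, basic → 10, none → 2.
high-fitness (assigned premium): none: 2 − 0 = 2; basic: 10 − 2 = 8; premium: 19 − 4 = 15. high-fitness stays.
mid-fitness (assigned basic): none: 2 − 0 = 2; basic: 10 − 7 = 3; premium: 19 − 14 = 5. mid-fitness prefers premium.
low-fitness (assigned none): none: 2 − 0 = 2; basic: 10 − 10 = 0; premium: 19 − 20 = -1. low-fitness stays.
At least one type deviates; the separating profile fails.

No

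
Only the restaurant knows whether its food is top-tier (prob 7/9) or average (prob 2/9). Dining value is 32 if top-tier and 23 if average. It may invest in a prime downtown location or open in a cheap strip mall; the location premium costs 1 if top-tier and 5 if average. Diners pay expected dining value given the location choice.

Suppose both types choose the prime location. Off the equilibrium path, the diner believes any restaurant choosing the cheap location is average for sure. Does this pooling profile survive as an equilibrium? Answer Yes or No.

Yes

On path, the diner holds the prior and pays 7/9·32 + 2/9·23 = 30. Off path (the cheap location), believing average, it pays 23.
top-tier: the prime location nets 30 − 1 = 29; the cheap location nets 23. top-tier stays.
average: the prime location nets 30 − 5 = 25; the cheap location nets 23. average stays.
No type deviates, so pooling is sustained.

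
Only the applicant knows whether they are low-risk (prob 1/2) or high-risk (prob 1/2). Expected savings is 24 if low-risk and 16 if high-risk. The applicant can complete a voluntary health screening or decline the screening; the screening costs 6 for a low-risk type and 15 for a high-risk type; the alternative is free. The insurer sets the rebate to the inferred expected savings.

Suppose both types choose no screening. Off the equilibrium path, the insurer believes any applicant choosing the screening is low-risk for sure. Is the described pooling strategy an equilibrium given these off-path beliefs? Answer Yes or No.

On path, the insurer holds the prior and pays 1/2·24 + 1/2·16 = 20. Off path (the screening), believing low-risk, it pays 24.
low-risk: no screening nets 20; the screening nets 24 − 6 = 18. low-risk stays.
high-risk: no screening nets 20; the screening nets 24 − 15 = 9. high-risk stays.
No type deviates, so pooling is sustained.

Yes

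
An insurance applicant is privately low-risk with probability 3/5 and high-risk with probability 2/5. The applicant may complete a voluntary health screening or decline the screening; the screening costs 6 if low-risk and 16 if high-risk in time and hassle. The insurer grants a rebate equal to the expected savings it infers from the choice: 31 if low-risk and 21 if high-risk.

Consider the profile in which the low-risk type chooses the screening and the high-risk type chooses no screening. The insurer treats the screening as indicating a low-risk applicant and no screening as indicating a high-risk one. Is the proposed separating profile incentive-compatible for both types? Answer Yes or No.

Under these beliefs, the screening earns rebate 31 and no screening earns rebate 21.
low-risk: the screening nets 31 − 6 = 25; no screening nets 21. low-risk prefers the screening.
high-risk: the screening nets 31 − 16 = 15; no screening nets 21. high-risk prefers no screening.
Neither type deviates, so the separating profile is an equilibrium.

Yes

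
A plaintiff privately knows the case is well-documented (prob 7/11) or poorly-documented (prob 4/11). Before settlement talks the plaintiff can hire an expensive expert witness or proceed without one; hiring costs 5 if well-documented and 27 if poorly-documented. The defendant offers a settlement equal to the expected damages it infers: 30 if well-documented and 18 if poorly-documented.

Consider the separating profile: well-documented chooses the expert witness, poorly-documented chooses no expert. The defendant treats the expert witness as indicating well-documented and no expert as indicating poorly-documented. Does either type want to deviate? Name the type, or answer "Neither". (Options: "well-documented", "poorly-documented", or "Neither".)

Neither

The expert witness pays 30; no expert pays 18.
well-documented: assigned the expert witness, nets 30 − 5 = 25; deviating to no expert nets 18.
poorly-documented: assigned no expert, nets 18; deviating to the expert witness nets 30 − 27 = 3.
Both types strictly prefer their assigned action; no profitable deviation.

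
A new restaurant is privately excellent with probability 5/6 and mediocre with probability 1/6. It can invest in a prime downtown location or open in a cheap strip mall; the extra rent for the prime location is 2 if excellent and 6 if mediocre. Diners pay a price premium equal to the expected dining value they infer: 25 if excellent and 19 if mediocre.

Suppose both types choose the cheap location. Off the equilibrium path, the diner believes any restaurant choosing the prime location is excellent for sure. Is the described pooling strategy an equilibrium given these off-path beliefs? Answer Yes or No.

Yes

On path, the diner holds the prior and pays 5/6·25 + 1/6·19 = 24. Off path (the prime location), believing excellent, it pays 25.
excellent: the cheap location nets 24; the prime location nets 25 − 2 = 23. excellent stays.
mediocre: the cheap location nets 24; the prime location nets 25 − 6 = 19. mediocre stays.
No type deviates, so pooling is sustained.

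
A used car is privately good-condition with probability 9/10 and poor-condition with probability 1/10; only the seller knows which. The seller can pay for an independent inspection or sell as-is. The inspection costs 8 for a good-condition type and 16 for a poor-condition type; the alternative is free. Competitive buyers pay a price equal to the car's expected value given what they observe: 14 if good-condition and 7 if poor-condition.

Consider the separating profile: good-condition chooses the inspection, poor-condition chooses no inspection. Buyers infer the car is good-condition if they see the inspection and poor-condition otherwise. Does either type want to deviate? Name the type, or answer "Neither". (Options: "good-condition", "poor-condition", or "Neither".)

The inspection pays 14; no inspection pays 7.
good-condition: assigned the inspection, nets 14 − 8 = 6; deviating to no inspection nets 7.
poor-condition: assigned no inspection, nets 7; deviating to the inspection nets 14 − 16 = -2.
The good-condition type gains 1 by deviating.

good-condition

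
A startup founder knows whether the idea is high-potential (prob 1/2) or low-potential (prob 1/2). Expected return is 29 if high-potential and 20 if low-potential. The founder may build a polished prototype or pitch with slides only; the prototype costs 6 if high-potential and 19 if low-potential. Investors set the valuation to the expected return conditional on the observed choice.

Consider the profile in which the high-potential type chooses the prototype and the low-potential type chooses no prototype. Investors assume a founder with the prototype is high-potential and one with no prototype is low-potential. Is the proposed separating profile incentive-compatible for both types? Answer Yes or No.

Yes

Under these beliefs, the prototype earns valuation 29 and no prototype earns valuation 20.
high-potential: the prototype nets 29 − 6 = 23; no prototype nets 20. high-potential prefers the prototype.
low-potential: the prototype nets 29 − 19 = 10; no prototype nets 20. low-potential prefers no prototype.
Neither type deviates, so the separating profile is an equilibrium.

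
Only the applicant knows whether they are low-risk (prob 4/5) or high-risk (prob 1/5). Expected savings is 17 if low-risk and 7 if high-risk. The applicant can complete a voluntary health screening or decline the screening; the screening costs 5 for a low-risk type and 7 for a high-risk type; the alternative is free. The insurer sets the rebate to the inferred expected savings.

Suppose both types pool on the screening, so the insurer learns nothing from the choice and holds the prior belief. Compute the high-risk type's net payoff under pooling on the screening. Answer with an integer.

8

Pooled rebate = 4/5·17 + 1/5·7 = 15.
high-risk pays cost 7 for the screening, so net payoff = 15 − 7 = 8.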